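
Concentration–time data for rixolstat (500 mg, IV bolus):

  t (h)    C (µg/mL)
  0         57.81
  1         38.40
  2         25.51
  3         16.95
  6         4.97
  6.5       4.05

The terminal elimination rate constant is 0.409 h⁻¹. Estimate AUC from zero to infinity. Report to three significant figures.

AUC = 146 µg/mL·h

Trapezoidal AUC_0→6.5:
  [0→1]: (57.81+38.40)/2 × 1 = 48.105
  [1→2]: (38.40+25.51)/2 × 1 = 31.955
  [2→3]: (25.51+16.95)/2 × 1 = 21.23
  [3→6]: (16.95+4.97)/2 × 3 = 32.88
  [6→6.5]: (4.97+4.05)/2 × 0.5 = 2.255
  Sum = 136.425 µg/mL·h
Extrapolated tail: C_last / k_e = 4.05 / 0.409 = 9.902
AUC_0→∞ = 136.425 + 9.902 = 146.327 µg/mL·h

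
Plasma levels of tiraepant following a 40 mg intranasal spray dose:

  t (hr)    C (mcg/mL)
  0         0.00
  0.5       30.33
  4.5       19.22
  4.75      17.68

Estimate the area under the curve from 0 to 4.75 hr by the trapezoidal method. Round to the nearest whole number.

Trapezoidal AUC_0→4.75:
  [0→0.5]: (0.00+30.33)/2 × 0.5 = 7.5825
  [0.5→4.5]: (30.33+19.22)/2 × 4 = 99.1
  [4.5→4.75]: (19.22+17.68)/2 × 0.25 = 4.6125
  Sum = 111.295 mcg/mL·hr

AUC = 111 mcg/mL·hr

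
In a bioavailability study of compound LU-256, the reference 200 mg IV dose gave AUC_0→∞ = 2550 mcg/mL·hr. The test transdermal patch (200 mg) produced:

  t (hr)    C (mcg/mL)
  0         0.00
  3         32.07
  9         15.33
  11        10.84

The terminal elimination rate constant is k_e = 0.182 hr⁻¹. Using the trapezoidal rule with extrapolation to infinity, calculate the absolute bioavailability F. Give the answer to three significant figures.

F = 0.108

Trapezoidal AUC_0→11 (transdermal patch):
  [0→3]: (0.00+32.07)/2 × 3 = 48.105
  [3→9]: (32.07+15.33)/2 × 6 = 142.2
  [9→11]: (15.33+10.84)/2 × 2 = 26.17
  Sum = 216.475 mcg/mL·hr
Tail: C_last/k_e = 10.84/0.182 = 59.560
AUC_0→∞ (transdermal patch) = 216.475 + 59.560 = 276.035 mcg/mL·hr
F = (AUC_ev/D_ev)/(AUC_iv/D_iv) = (276.035/200)/(2550/200) = 1.380175/12.75 = 0.1082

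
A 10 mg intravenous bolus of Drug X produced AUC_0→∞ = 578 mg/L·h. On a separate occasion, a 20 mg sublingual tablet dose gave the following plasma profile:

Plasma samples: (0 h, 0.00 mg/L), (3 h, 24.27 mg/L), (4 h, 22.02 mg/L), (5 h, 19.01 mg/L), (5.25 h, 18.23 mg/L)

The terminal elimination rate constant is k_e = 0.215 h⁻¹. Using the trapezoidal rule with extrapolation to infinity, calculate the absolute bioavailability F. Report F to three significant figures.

Trapezoidal AUC_0→5.25 (sublingual tablet):
  [0→3]: (0.00+24.27)/2 × 3 = 36.405
  [3→4]: (24.27+22.02)/2 × 1 = 23.145
  [4→5]: (22.02+19.01)/2 × 1 = 20.515
  [5→5.25]: (19.01+18.23)/2 × 0.25 = 4.655
  Sum = 84.72 mg/L·h
Tail: C_last/k_e = 18.23/0.215 = 84.791
AUC_0→∞ (sublingual tablet) = 84.72 + 84.791 = 169.511 mg/L·h
F = (AUC_ev/D_ev)/(AUC_iv/D_iv) = (169.511/20)/(578/10) = 8.47555/57.8 = 0.1466

F = 0.147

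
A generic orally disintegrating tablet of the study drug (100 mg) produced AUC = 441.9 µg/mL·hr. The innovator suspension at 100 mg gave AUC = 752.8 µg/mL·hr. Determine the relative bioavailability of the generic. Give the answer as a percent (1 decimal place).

F_rel = 58.7%

F_rel = (AUC_test/D_test) / (AUC_ref/D_ref)
      = (441.9/100) / (752.8/100)
      = 4.419 / 7.528 = 0.5870 = 58.70%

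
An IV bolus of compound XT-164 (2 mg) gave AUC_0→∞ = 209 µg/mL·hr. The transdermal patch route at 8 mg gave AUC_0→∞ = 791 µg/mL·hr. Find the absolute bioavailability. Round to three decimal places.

F = (AUC_ev / D_ev) / (AUC_iv / D_iv)
  = (791/8) / (209/2)
  = 98.875 / 104.5 = 0.9462

F = 0.946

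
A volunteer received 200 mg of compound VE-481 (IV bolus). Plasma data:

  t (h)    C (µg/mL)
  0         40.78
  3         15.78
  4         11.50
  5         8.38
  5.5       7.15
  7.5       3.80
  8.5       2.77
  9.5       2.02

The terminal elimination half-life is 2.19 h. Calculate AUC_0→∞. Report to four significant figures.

AUC = 135.3 µg/mL·h

Trapezoidal AUC_0→9.5:
  [0→3]: (40.78+15.78)/2 × 3 = 84.84
  [3→4]: (15.78+11.50)/2 × 1 = 13.64
  [4→5]: (11.50+8.38)/2 × 1 = 9.94
  [5→5.5]: (8.38+7.15)/2 × 0.5 = 3.8825
  [5.5→7.5]: (7.15+3.80)/2 × 2 = 10.95
  [7.5→8.5]: (3.80+2.77)/2 × 1 = 3.285
  [8.5→9.5]: (2.77+2.02)/2 × 1 = 2.395
  Sum = 128.9325 µg/mL·h
k_e = ln2 / t½ = 0.693147 / 2.19 = 0.3165 h^-1
Extrapolated tail: C_last / k_e = 2.02 / 0.3165 = 6.382
AUC_0→∞ = 128.9325 + 6.382 = 135.3145 µg/mL·h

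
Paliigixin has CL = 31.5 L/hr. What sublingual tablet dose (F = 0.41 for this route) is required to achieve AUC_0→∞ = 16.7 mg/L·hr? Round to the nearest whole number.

Dose = 1283 mg

Dose = CL × AUC_0→∞ / F
     = 31.5 × 16.7 / 0.41 = 1283.05 mg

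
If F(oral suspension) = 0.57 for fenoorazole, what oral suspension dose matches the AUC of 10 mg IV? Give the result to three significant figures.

D_oral = 17.5 mg

For equal systemic exposure: F × D_ev = D_iv
D_ev = D_iv / F = 10 / 0.57 = 17.5439 mg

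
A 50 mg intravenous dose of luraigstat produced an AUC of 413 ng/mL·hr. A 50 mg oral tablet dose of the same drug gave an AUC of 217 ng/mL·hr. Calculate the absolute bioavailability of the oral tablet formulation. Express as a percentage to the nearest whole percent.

F = 53%

F = (AUC_ev / D_ev) / (AUC_iv / D_iv)
  = (217/50) / (413/50)
  = 4.34 / 8.26 = 0.5254
  = 52.54%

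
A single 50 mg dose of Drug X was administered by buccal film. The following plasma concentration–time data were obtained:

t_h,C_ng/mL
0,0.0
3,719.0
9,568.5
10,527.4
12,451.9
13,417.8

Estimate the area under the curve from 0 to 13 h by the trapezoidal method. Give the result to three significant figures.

AUC = 6900 ng/mL·h

Trapezoidal AUC_0→13:
  [0→3]: (0.0+719.0)/2 × 3 = 1078.5
  [3→9]: (719.0+568.5)/2 × 6 = 3862.5
  [9→10]: (568.5+527.4)/2 × 1 = 547.95
  [10→12]: (527.4+451.9)/2 × 2 = 979.3
  [12→13]: (451.9+417.8)/2 × 1 = 434.85
  Sum = 6903.1 ng/mL·h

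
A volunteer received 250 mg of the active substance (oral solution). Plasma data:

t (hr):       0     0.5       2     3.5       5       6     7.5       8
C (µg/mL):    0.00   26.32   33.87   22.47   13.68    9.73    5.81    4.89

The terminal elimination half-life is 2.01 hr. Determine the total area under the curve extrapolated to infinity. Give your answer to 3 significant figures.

AUC = 161 µg/mL·hr

Trapezoidal AUC_0→8:
  [0→0.5]: (0.00+26.32)/2 × 0.5 = 6.58
  [0.5→2]: (26.32+33.87)/2 × 1.5 = 45.1425
  [2→3.5]: (33.87+22.47)/2 × 1.5 = 42.255
  [3.5→5]: (22.47+13.68)/2 × 1.5 = 27.1125
  [5→6]: (13.68+9.73)/2 × 1 = 11.705
  [6→7.5]: (9.73+5.81)/2 × 1.5 = 11.655
  [7.5→8]: (5.81+4.89)/2 × 0.5 = 2.675
  Sum = 147.125 µg/mL·hr
k_e = ln2 / t½ = 0.693147 / 2.01 = 0.3448 hr^-1
Extrapolated tail: C_last / k_e = 4.89 / 0.3448 = 14.182
AUC_0→∞ = 147.125 + 14.182 = 161.307 µg/mL·hr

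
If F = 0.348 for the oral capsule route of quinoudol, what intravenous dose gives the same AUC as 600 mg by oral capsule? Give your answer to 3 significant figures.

D_iv = 209 mg

Systemic exposure from an extravascular dose = F × D_ev, so the equivalent IV dose is F × D_ev.
D_iv = F × D_ev = 0.348 × 600 = 208.8 mg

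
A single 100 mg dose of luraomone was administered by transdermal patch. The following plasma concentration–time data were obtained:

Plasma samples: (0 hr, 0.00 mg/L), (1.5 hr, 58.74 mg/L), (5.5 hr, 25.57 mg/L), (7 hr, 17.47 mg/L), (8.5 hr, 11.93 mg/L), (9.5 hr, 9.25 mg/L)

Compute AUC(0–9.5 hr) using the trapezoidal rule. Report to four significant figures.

AUC = 277.6 mg/L·hr

Trapezoidal AUC_0→9.5:
  [0→1.5]: (0.00+58.74)/2 × 1.5 = 44.055
  [1.5→5.5]: (58.74+25.57)/2 × 4 = 168.62
  [5.5→7]: (25.57+17.47)/2 × 1.5 = 32.28
  [7→8.5]: (17.47+11.93)/2 × 1.5 = 22.05
  [8.5→9.5]: (11.93+9.25)/2 × 1 = 10.59
  Sum = 277.595 mg/L·hr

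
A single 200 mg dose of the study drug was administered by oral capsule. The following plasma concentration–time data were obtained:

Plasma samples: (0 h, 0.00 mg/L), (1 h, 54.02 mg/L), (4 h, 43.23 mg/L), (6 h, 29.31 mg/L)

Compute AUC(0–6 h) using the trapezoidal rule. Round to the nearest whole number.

Trapezoidal AUC_0→6:
  [0→1]: (0.00+54.02)/2 × 1 = 27.01
  [1→4]: (54.02+43.23)/2 × 3 = 145.875
  [4→6]: (43.23+29.31)/2 × 2 = 72.54
  Sum = 245.425 mg/L·h

AUC = 245 mg/L·h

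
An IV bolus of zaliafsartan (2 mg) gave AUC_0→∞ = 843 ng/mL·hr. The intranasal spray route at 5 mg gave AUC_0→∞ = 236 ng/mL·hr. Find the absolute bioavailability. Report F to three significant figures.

F = (AUC_ev / D_ev) / (AUC_iv / D_iv)
  = (236/5) / (843/2)
  = 47.2 / 421.5 = 0.1120

F = 0.112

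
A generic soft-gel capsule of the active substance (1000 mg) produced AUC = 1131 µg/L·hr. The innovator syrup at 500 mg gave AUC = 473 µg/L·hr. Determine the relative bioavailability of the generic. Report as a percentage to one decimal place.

F_rel = 119.6%

F_rel = (AUC_test/D_test) / (AUC_ref/D_ref)
      = (1131/1000) / (473/500)
      = 1.131 / 0.946 = 1.1956 = 119.56%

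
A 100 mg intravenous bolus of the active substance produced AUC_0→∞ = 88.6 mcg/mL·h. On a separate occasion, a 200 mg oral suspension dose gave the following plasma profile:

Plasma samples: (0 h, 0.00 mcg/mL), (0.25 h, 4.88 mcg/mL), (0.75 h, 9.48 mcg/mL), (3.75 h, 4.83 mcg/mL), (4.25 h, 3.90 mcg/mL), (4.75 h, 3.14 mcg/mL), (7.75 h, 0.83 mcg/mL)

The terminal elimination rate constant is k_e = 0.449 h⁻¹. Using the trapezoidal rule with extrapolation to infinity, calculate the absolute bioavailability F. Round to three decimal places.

F = 0.211

Trapezoidal AUC_0→7.75 (oral suspension):
  [0→0.25]: (0.00+4.88)/2 × 0.25 = 0.61
  [0.25→0.75]: (4.88+9.48)/2 × 0.5 = 3.59
  [0.75→3.75]: (9.48+4.83)/2 × 3 = 21.465
  [3.75→4.25]: (4.83+3.90)/2 × 0.5 = 2.1825
  [4.25→4.75]: (3.90+3.14)/2 × 0.5 = 1.76
  [4.75→7.75]: (3.14+0.83)/2 × 3 = 5.955
  Sum = 35.5625 mcg/mL·h
Tail: C_last/k_e = 0.83/0.449 = 1.849
AUC_0→∞ (oral suspension) = 35.5625 + 1.849 = 37.4115 mcg/mL·h
F = (AUC_ev/D_ev)/(AUC_iv/D_iv) = (37.4115/200)/(88.6/100) = 0.1870575/0.886 = 0.2111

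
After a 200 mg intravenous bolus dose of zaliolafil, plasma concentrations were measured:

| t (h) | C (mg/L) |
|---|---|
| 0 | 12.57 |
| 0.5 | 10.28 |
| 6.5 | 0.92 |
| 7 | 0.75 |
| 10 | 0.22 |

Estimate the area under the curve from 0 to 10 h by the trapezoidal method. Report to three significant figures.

AUC = 41.2 mg/L·h

Trapezoidal AUC_0→10:
  [0→0.5]: (12.57+10.28)/2 × 0.5 = 5.7125
  [0.5→6.5]: (10.28+0.92)/2 × 6 = 33.6
  [6.5→7]: (0.92+0.75)/2 × 0.5 = 0.4175
  [7→10]: (0.75+0.22)/2 × 3 = 1.455
  Sum = 41.185 mg/L·h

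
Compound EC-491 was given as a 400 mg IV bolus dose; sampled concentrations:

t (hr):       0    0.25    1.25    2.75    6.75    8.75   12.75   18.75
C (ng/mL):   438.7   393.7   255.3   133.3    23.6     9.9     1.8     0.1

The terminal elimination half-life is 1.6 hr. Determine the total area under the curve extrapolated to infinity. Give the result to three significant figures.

Trapezoidal AUC_0→18.75:
  [0→0.25]: (438.7+393.7)/2 × 0.25 = 104.05
  [0.25→1.25]: (393.7+255.3)/2 × 1 = 324.5
  [1.25→2.75]: (255.3+133.3)/2 × 1.5 = 291.45
  [2.75→6.75]: (133.3+23.6)/2 × 4 = 313.8
  [6.75→8.75]: (23.6+9.9)/2 × 2 = 33.5
  [8.75→12.75]: (9.9+1.8)/2 × 4 = 23.4
  [12.75→18.75]: (1.8+0.1)/2 × 6 = 5.7
  Sum = 1096.4 ng/mL·hr
k_e = ln2 / t½ = 0.693147 / 1.6 = 0.4332 hr^-1
Extrapolated tail: C_last / k_e = 0.1 / 0.4332 = 0.231
AUC_0→∞ = 1096.4 + 0.231 = 1096.631 ng/mL·hr

AUC = 1100 ng/mL·hr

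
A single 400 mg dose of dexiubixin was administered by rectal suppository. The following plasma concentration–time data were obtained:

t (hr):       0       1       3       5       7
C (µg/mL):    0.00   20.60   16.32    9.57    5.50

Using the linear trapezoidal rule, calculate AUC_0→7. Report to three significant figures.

AUC = 88.2 µg/mL·hr

Trapezoidal AUC_0→7:
  [0→1]: (0.00+20.60)/2 × 1 = 10.3
  [1→3]: (20.60+16.32)/2 × 2 = 36.92
  [3→5]: (16.32+9.57)/2 × 2 = 25.89
  [5→7]: (9.57+5.50)/2 × 2 = 15.07
  Sum = 88.18 µg/mL·hr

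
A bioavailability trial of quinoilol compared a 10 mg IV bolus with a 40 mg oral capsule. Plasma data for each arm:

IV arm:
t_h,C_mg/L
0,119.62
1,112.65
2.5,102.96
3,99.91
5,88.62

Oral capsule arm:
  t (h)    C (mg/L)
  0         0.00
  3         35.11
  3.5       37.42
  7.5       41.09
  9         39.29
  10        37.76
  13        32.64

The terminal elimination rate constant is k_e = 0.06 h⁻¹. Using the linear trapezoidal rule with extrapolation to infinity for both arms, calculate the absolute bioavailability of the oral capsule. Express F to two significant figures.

F = 0.12

Trapezoidal AUC_0→5 (IV):
  [0→1]: (119.62+112.65)/2 × 1 = 116.135
  [1→2.5]: (112.65+102.96)/2 × 1.5 = 161.7075
  [2.5→3]: (102.96+99.91)/2 × 0.5 = 50.7175
  [3→5]: (99.91+88.62)/2 × 2 = 188.53
  Sum = 517.09 mg/L·h
IV tail: 88.62/0.06 = 1477.000; AUC_iv,0→∞ = 517.09 + 1477.000 = 1994.09 mg/L·h
Trapezoidal AUC_0→13 (oral capsule):
  [0→3]: (0.00+35.11)/2 × 3 = 52.665
  [3→3.5]: (35.11+37.42)/2 × 0.5 = 18.1325
  [3.5→7.5]: (37.42+41.09)/2 × 4 = 157.02
  [7.5→9]: (41.09+39.29)/2 × 1.5 = 60.285
  [9→10]: (39.29+37.76)/2 × 1 = 38.525
  [10→13]: (37.76+32.64)/2 × 3 = 105.6
  Sum = 432.2275 mg/L·h
oral capsule tail: 32.64/0.06 = 544.000; AUC_ev,0→∞ = 432.2275 + 544.000 = 976.2275 mg/L·h
F = (AUC_ev/D_ev)/(AUC_iv/D_iv) = (976.2275/40)/(1994.09/10) = 24.4057/199.409 = 0.1224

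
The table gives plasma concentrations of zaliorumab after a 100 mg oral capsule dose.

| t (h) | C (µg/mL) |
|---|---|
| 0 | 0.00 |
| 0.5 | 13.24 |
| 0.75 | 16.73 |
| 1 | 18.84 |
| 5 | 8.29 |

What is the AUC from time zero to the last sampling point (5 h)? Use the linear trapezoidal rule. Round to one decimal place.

Trapezoidal AUC_0→5:
  [0→0.5]: (0.00+13.24)/2 × 0.5 = 3.31
  [0.5→0.75]: (13.24+16.73)/2 × 0.25 = 3.74625
  [0.75→1]: (16.73+18.84)/2 × 0.25 = 4.44625
  [1→5]: (18.84+8.29)/2 × 4 = 54.26
  Sum = 65.7625 µg/mL·h

AUC = 65.8 µg/mL·h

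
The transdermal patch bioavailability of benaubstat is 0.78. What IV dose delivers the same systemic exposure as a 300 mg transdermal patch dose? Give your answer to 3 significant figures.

Systemic exposure from an extravascular dose = F × D_ev, so the equivalent IV dose is F × D_ev.
D_iv = F × D_ev = 0.78 × 300 = 234 mg

D_iv = 234 mg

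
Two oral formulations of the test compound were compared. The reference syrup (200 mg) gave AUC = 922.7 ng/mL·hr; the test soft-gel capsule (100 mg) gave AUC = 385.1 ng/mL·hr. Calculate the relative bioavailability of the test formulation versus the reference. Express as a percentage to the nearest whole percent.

F_rel = 83%

F_rel = (AUC_test/D_test) / (AUC_ref/D_ref)
      = (385.1/100) / (922.7/200)
      = 3.851 / 4.6135 = 0.8347 = 83.47%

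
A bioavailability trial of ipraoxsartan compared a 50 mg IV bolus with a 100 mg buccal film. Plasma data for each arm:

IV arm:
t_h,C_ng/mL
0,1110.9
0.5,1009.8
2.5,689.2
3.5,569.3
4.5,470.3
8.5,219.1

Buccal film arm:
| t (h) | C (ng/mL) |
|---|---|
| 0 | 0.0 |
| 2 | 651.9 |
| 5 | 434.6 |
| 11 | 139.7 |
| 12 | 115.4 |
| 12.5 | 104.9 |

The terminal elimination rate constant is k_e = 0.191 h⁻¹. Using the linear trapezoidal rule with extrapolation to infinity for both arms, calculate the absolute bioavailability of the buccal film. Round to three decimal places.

F = 0.401

Trapezoidal AUC_0→8.5 (IV):
  [0→0.5]: (1110.9+1009.8)/2 × 0.5 = 530.175
  [0.5→2.5]: (1009.8+689.2)/2 × 2 = 1699.0
  [2.5→3.5]: (689.2+569.3)/2 × 1 = 629.25
  [3.5→4.5]: (569.3+470.3)/2 × 1 = 519.8
  [4.5→8.5]: (470.3+219.1)/2 × 4 = 1378.8
  Sum = 4757.025 ng/mL·h
IV tail: 219.1/0.191 = 1147.120; AUC_iv,0→∞ = 4757.025 + 1147.120 = 5904.145 ng/mL·h
Trapezoidal AUC_0→12.5 (buccal film):
  [0→2]: (0.0+651.9)/2 × 2 = 651.9
  [2→5]: (651.9+434.6)/2 × 3 = 1629.75
  [5→11]: (434.6+139.7)/2 × 6 = 1722.9
  [11→12]: (139.7+115.4)/2 × 1 = 127.55
  [12→12.5]: (115.4+104.9)/2 × 0.5 = 55.075
  Sum = 4187.175 ng/mL·h
buccal film tail: 104.9/0.191 = 549.215; AUC_ev,0→∞ = 4187.175 + 549.215 = 4736.39 ng/mL·h
F = (AUC_ev/D_ev)/(AUC_iv/D_iv) = (4736.39/100)/(5904.145/50) = 47.3639/118.0829 = 0.4011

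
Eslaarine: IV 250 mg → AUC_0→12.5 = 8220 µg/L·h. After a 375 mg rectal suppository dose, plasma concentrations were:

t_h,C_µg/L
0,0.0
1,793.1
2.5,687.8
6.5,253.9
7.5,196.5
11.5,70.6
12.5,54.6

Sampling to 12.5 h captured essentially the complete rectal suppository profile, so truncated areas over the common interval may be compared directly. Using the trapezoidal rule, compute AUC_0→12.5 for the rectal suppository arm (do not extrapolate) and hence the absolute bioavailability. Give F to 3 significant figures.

Trapezoidal AUC_0→12.5 (rectal suppository):
  [0→1]: (0.0+793.1)/2 × 1 = 396.55
  [1→2.5]: (793.1+687.8)/2 × 1.5 = 1110.675
  [2.5→6.5]: (687.8+253.9)/2 × 4 = 1883.4
  [6.5→7.5]: (253.9+196.5)/2 × 1 = 225.2
  [7.5→11.5]: (196.5+70.6)/2 × 4 = 534.2
  [11.5→12.5]: (70.6+54.6)/2 × 1 = 62.6
  Sum = 4212.625 µg/L·h
F = (AUC_ev/D_ev)/(AUC_iv/D_iv) = (4212.625/375)/(8220/250) = 11.2337/32.88 = 0.3417

F = 0.342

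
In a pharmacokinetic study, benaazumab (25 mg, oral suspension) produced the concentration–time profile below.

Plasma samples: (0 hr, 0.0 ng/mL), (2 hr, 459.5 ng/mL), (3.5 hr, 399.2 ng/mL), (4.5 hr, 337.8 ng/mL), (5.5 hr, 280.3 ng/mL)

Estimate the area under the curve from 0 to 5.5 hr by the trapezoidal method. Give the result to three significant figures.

AUC = 1780 ng/mL·hr

Trapezoidal AUC_0→5.5:
  [0→2]: (0.0+459.5)/2 × 2 = 459.5
  [2→3.5]: (459.5+399.2)/2 × 1.5 = 644.025
  [3.5→4.5]: (399.2+337.8)/2 × 1 = 368.5
  [4.5→5.5]: (337.8+280.3)/2 × 1 = 309.05
  Sum = 1781.075 ng/mL·hr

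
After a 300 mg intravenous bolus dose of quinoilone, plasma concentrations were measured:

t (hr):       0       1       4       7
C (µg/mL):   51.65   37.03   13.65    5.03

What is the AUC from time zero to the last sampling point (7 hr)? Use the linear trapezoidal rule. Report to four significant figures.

Trapezoidal AUC_0→7:
  [0→1]: (51.65+37.03)/2 × 1 = 44.34
  [1→4]: (37.03+13.65)/2 × 3 = 76.02
  [4→7]: (13.65+5.03)/2 × 3 = 28.02
  Sum = 148.38 µg/mL·hr

AUC = 148.4 µg/mL·hr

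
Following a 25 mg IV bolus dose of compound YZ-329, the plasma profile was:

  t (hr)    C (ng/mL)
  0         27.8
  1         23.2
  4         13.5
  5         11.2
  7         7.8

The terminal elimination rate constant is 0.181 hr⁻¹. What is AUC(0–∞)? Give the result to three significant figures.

AUC = 155 ng/mL·hr

Trapezoidal AUC_0→7:
  [0→1]: (27.8+23.2)/2 × 1 = 25.5
  [1→4]: (23.2+13.5)/2 × 3 = 55.05
  [4→5]: (13.5+11.2)/2 × 1 = 12.35
  [5→7]: (11.2+7.8)/2 × 2 = 19.0
  Sum = 111.9 ng/mL·hr
Extrapolated tail: C_last / k_e = 7.8 / 0.181 = 43.094
AUC_0→∞ = 111.9 + 43.094 = 154.994 ng/mL·hr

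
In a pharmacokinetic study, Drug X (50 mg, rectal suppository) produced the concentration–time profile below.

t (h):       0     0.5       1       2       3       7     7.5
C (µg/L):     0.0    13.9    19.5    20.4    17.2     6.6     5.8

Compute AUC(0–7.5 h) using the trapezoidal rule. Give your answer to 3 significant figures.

Trapezoidal AUC_0→7.5:
  [0→0.5]: (0.0+13.9)/2 × 0.5 = 3.475
  [0.5→1]: (13.9+19.5)/2 × 0.5 = 8.35
  [1→2]: (19.5+20.4)/2 × 1 = 19.95
  [2→3]: (20.4+17.2)/2 × 1 = 18.8
  [3→7]: (17.2+6.6)/2 × 4 = 47.6
  [7→7.5]: (6.6+5.8)/2 × 0.5 = 3.1
  Sum = 101.275 µg/L·h

AUC = 101 µg/L·h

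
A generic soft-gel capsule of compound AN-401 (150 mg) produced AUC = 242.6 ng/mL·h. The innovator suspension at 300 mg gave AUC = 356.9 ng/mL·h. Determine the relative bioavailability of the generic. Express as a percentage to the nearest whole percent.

F_rel = (AUC_test/D_test) / (AUC_ref/D_ref)
      = (242.6/150) / (356.9/300)
      = 1.61733 / 1.18967 = 1.3595 = 135.95%

F_rel = 136%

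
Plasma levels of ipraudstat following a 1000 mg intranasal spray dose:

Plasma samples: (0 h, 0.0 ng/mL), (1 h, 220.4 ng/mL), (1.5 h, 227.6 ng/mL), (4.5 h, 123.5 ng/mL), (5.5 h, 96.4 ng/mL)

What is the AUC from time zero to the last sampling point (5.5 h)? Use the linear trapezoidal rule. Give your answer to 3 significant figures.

Trapezoidal AUC_0→5.5:
  [0→1]: (0.0+220.4)/2 × 1 = 110.2
  [1→1.5]: (220.4+227.6)/2 × 0.5 = 112.0
  [1.5→4.5]: (227.6+123.5)/2 × 3 = 526.65
  [4.5→5.5]: (123.5+96.4)/2 × 1 = 109.95
  Sum = 858.8 ng/mL·h

AUC = 859 ng/mL·h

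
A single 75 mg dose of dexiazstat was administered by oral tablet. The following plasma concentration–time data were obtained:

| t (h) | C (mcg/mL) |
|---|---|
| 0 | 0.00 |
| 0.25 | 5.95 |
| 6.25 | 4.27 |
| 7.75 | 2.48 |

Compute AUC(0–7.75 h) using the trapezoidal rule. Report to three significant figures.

Trapezoidal AUC_0→7.75:
  [0→0.25]: (0.00+5.95)/2 × 0.25 = 0.74375
  [0.25→6.25]: (5.95+4.27)/2 × 6 = 30.66
  [6.25→7.75]: (4.27+2.48)/2 × 1.5 = 5.0625
  Sum = 36.46625 mcg/mL·h

AUC = 36.5 mcg/mL·h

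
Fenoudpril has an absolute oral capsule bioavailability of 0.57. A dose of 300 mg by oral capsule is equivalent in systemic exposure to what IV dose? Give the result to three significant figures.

Systemic exposure from an extravascular dose = F × D_ev, so the equivalent IV dose is F × D_ev.
D_iv = F × D_ev = 0.57 × 300 = 171 mg

D_iv = 171 mg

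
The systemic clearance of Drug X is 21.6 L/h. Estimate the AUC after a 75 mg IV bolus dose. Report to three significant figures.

AUC = 3.47 mg/L·h

AUC_0→∞ = Dose_iv / CL
        = 75 / 21.6 = 3.47222 mg/L·h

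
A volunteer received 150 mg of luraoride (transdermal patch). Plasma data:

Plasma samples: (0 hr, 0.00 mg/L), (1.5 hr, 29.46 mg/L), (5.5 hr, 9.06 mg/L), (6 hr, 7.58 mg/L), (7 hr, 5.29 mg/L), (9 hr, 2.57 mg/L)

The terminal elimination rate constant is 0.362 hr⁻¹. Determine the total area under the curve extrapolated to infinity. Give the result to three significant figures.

AUC = 125 mg/L·hr

Trapezoidal AUC_0→9:
  [0→1.5]: (0.00+29.46)/2 × 1.5 = 22.095
  [1.5→5.5]: (29.46+9.06)/2 × 4 = 77.04
  [5.5→6]: (9.06+7.58)/2 × 0.5 = 4.16
  [6→7]: (7.58+5.29)/2 × 1 = 6.435
  [7→9]: (5.29+2.57)/2 × 2 = 7.86
  Sum = 117.59 mg/L·hr
Extrapolated tail: C_last / k_e = 2.57 / 0.362 = 7.099
AUC_0→∞ = 117.59 + 7.099 = 124.689 mg/L·hr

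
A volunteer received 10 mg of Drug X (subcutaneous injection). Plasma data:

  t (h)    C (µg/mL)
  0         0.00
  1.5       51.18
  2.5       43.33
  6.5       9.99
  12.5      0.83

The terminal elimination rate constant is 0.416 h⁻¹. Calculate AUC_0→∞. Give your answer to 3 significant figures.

AUC = 227 µg/mL·h

Trapezoidal AUC_0→12.5:
  [0→1.5]: (0.00+51.18)/2 × 1.5 = 38.385
  [1.5→2.5]: (51.18+43.33)/2 × 1 = 47.255
  [2.5→6.5]: (43.33+9.99)/2 × 4 = 106.64
  [6.5→12.5]: (9.99+0.83)/2 × 6 = 32.46
  Sum = 224.74 µg/mL·h
Extrapolated tail: C_last / k_e = 0.83 / 0.416 = 1.995
AUC_0→∞ = 224.74 + 1.995 = 226.735 µg/mL·h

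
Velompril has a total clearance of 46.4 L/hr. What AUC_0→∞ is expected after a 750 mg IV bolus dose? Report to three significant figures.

AUC_0→∞ = Dose_iv / CL
        = 750 / 46.4 = 16.1638 mg/L·hr

AUC = 16.2 mg/L·hr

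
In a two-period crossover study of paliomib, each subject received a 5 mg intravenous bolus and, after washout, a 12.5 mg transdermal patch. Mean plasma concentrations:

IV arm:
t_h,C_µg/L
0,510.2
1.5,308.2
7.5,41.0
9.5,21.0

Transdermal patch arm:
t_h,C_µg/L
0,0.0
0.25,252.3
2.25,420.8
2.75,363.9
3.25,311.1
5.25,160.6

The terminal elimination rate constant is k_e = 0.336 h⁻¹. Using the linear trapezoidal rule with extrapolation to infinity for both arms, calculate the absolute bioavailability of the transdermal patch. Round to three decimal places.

Trapezoidal AUC_0→9.5 (IV):
  [0→1.5]: (510.2+308.2)/2 × 1.5 = 613.8
  [1.5→7.5]: (308.2+41.0)/2 × 6 = 1047.6
  [7.5→9.5]: (41.0+21.0)/2 × 2 = 62.0
  Sum = 1723.4 µg/L·h
IV tail: 21.0/0.336 = 62.500; AUC_iv,0→∞ = 1723.4 + 62.500 = 1785.9 µg/L·h
Trapezoidal AUC_0→5.25 (transdermal patch):
  [0→0.25]: (0.0+252.3)/2 × 0.25 = 31.5375
  [0.25→2.25]: (252.3+420.8)/2 × 2 = 673.1
  [2.25→2.75]: (420.8+363.9)/2 × 0.5 = 196.175
  [2.75→3.25]: (363.9+311.1)/2 × 0.5 = 168.75
  [3.25→5.25]: (311.1+160.6)/2 × 2 = 471.7
  Sum = 1541.2625 µg/L·h
transdermal patch tail: 160.6/0.336 = 477.976; AUC_ev,0→∞ = 1541.2625 + 477.976 = 2019.2385 µg/L·h
F = (AUC_ev/D_ev)/(AUC_iv/D_iv) = (2019.2385/12.5)/(1785.9/5) = 161.53908/357.18 = 0.4523

F = 0.452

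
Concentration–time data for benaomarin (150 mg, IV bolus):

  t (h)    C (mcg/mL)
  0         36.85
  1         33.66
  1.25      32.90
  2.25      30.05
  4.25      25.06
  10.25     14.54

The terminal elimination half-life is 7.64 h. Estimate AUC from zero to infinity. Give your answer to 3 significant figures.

Trapezoidal AUC_0→10.25:
  [0→1]: (36.85+33.66)/2 × 1 = 35.255
  [1→1.25]: (33.66+32.90)/2 × 0.25 = 8.32
  [1.25→2.25]: (32.90+30.05)/2 × 1 = 31.475
  [2.25→4.25]: (30.05+25.06)/2 × 2 = 55.11
  [4.25→10.25]: (25.06+14.54)/2 × 6 = 118.8
  Sum = 248.96 mcg/mL·h
k_e = ln2 / t½ = 0.693147 / 7.64 = 0.0907 h^-1
Extrapolated tail: C_last / k_e = 14.54 / 0.0907 = 160.309
AUC_0→∞ = 248.96 + 160.309 = 409.269 mcg/mL·h

AUC = 409 mcg/mL·h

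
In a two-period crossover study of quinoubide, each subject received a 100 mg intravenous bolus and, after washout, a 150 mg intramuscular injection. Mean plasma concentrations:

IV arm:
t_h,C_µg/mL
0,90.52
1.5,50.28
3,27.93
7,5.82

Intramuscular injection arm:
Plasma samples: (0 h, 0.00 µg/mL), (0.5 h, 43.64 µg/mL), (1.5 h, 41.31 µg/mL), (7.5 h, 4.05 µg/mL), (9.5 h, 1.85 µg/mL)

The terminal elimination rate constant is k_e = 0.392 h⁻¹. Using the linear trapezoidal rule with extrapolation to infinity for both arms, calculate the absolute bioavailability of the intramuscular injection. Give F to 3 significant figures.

F = 0.541

Trapezoidal AUC_0→7 (IV):
  [0→1.5]: (90.52+50.28)/2 × 1.5 = 105.6
  [1.5→3]: (50.28+27.93)/2 × 1.5 = 58.6575
  [3→7]: (27.93+5.82)/2 × 4 = 67.5
  Sum = 231.7575 µg/mL·h
IV tail: 5.82/0.392 = 14.847; AUC_iv,0→∞ = 231.7575 + 14.847 = 246.6045 µg/mL·h
Trapezoidal AUC_0→9.5 (intramuscular injection):
  [0→0.5]: (0.00+43.64)/2 × 0.5 = 10.91
  [0.5→1.5]: (43.64+41.31)/2 × 1 = 42.475
  [1.5→7.5]: (41.31+4.05)/2 × 6 = 136.08
  [7.5→9.5]: (4.05+1.85)/2 × 2 = 5.9
  Sum = 195.365 µg/mL·h
intramuscular injection tail: 1.85/0.392 = 4.719; AUC_ev,0→∞ = 195.365 + 4.719 = 200.084 µg/mL·h
F = (AUC_ev/D_ev)/(AUC_iv/D_iv) = (200.084/150)/(246.6045/100) = 1.33389/2.466045 = 0.5409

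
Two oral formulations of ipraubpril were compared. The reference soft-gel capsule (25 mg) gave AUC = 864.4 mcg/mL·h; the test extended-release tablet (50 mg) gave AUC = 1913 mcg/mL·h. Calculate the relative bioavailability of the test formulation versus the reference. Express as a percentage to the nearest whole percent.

F_rel = 111%

F_rel = (AUC_test/D_test) / (AUC_ref/D_ref)
      = (1913/50) / (864.4/25)
      = 38.26 / 34.576 = 1.1065 = 110.65%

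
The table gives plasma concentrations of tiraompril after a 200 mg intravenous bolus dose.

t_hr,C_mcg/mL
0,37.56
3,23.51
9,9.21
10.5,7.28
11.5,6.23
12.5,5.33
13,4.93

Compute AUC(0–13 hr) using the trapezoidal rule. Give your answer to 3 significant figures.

Trapezoidal AUC_0→13:
  [0→3]: (37.56+23.51)/2 × 3 = 91.605
  [3→9]: (23.51+9.21)/2 × 6 = 98.16
  [9→10.5]: (9.21+7.28)/2 × 1.5 = 12.3675
  [10.5→11.5]: (7.28+6.23)/2 × 1 = 6.755
  [11.5→12.5]: (6.23+5.33)/2 × 1 = 5.78
  [12.5→13]: (5.33+4.93)/2 × 0.5 = 2.565
  Sum = 217.2325 mcg/mL·hr

AUC = 217 mcg/mL·hr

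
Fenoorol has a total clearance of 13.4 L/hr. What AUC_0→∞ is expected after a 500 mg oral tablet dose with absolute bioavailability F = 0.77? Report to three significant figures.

AUC_0→∞ = F × Dose / CL
        = 0.77 × 500 / 13.4 = 28.7313 mg/L·hr

AUC = 28.7 mg/L·hr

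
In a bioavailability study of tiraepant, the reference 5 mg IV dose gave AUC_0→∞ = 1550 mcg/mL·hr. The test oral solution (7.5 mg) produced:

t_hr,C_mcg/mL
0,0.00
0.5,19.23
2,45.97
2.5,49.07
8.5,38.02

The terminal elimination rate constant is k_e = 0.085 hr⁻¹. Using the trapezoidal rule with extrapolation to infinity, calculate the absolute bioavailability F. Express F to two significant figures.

F = 0.34

Trapezoidal AUC_0→8.5 (oral solution):
  [0→0.5]: (0.00+19.23)/2 × 0.5 = 4.8075
  [0.5→2]: (19.23+45.97)/2 × 1.5 = 48.9
  [2→2.5]: (45.97+49.07)/2 × 0.5 = 23.76
  [2.5→8.5]: (49.07+38.02)/2 × 6 = 261.27
  Sum = 338.7375 mcg/mL·hr
Tail: C_last/k_e = 38.02/0.085 = 447.294
AUC_0→∞ (oral solution) = 338.7375 + 447.294 = 786.0315 mcg/mL·hr
F = (AUC_ev/D_ev)/(AUC_iv/D_iv) = (786.0315/7.5)/(1550/5) = 104.8042/310 = 0.3381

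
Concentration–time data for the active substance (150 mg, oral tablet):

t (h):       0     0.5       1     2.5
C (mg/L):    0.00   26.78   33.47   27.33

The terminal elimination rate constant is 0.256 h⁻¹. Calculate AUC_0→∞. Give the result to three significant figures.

AUC = 174 mg/L·h

Trapezoidal AUC_0→2.5:
  [0→0.5]: (0.00+26.78)/2 × 0.5 = 6.695
  [0.5→1]: (26.78+33.47)/2 × 0.5 = 15.0625
  [1→2.5]: (33.47+27.33)/2 × 1.5 = 45.6
  Sum = 67.3575 mg/L·h
Extrapolated tail: C_last / k_e = 27.33 / 0.256 = 106.758
AUC_0→∞ = 67.3575 + 106.758 = 174.1155 mg/L·h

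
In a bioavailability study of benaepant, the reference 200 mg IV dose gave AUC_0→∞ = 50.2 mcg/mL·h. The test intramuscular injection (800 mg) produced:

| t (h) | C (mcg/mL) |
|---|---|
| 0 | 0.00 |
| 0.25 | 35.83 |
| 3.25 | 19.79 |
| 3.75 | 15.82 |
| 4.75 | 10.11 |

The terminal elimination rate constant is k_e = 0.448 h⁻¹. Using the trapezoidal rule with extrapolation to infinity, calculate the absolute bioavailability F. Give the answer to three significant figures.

F = 0.659

Trapezoidal AUC_0→4.75 (intramuscular injection):
  [0→0.25]: (0.00+35.83)/2 × 0.25 = 4.47875
  [0.25→3.25]: (35.83+19.79)/2 × 3 = 83.43
  [3.25→3.75]: (19.79+15.82)/2 × 0.5 = 8.9025
  [3.75→4.75]: (15.82+10.11)/2 × 1 = 12.965
  Sum = 109.77625 mcg/mL·h
Tail: C_last/k_e = 10.11/0.448 = 22.567
AUC_0→∞ (intramuscular injection) = 109.77625 + 22.567 = 132.34325 mcg/mL·h
F = (AUC_ev/D_ev)/(AUC_iv/D_iv) = (132.34325/800)/(50.2/200) = 0.165429/0.251 = 0.6591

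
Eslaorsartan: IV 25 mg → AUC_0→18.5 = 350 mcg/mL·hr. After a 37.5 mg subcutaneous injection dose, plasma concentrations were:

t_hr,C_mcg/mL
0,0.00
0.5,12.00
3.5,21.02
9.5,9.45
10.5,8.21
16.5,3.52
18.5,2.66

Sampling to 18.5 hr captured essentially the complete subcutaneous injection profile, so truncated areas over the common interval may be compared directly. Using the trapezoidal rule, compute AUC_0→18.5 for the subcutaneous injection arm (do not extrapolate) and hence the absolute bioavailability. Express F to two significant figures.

Trapezoidal AUC_0→18.5 (subcutaneous injection):
  [0→0.5]: (0.00+12.00)/2 × 0.5 = 3.0
  [0.5→3.5]: (12.00+21.02)/2 × 3 = 49.53
  [3.5→9.5]: (21.02+9.45)/2 × 6 = 91.41
  [9.5→10.5]: (9.45+8.21)/2 × 1 = 8.83
  [10.5→16.5]: (8.21+3.52)/2 × 6 = 35.19
  [16.5→18.5]: (3.52+2.66)/2 × 2 = 6.18
  Sum = 194.14 mcg/mL·hr
F = (AUC_ev/D_ev)/(AUC_iv/D_iv) = (194.14/37.5)/(350/25) = 5.17707/14 = 0.3698

F = 0.37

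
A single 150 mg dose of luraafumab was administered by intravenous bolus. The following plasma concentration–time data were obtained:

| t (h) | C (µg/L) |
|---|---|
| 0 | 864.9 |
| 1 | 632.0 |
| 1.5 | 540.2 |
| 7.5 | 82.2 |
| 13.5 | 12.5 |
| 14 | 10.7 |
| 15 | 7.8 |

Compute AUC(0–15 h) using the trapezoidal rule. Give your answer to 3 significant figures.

AUC = 3210 µg/L·h

Trapezoidal AUC_0→15:
  [0→1]: (864.9+632.0)/2 × 1 = 748.45
  [1→1.5]: (632.0+540.2)/2 × 0.5 = 293.05
  [1.5→7.5]: (540.2+82.2)/2 × 6 = 1867.2
  [7.5→13.5]: (82.2+12.5)/2 × 6 = 284.1
  [13.5→14]: (12.5+10.7)/2 × 0.5 = 5.8
  [14→15]: (10.7+7.8)/2 × 1 = 9.25
  Sum = 3207.85 µg/L·h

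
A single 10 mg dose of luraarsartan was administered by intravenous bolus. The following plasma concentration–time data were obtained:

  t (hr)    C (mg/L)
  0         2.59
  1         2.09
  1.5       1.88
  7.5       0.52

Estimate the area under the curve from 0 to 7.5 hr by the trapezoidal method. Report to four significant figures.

AUC = 10.53 mg/L·hr

Trapezoidal AUC_0→7.5:
  [0→1]: (2.59+2.09)/2 × 1 = 2.34
  [1→1.5]: (2.09+1.88)/2 × 0.5 = 0.9925
  [1.5→7.5]: (1.88+0.52)/2 × 6 = 7.2
  Sum = 10.5325 mg/L·hr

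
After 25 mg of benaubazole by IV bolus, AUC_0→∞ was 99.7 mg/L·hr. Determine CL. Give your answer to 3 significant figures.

CL = 0.251 L/hr

CL = Dose_iv / AUC_0→∞
   = 25 / 99.7 = 0.250752 L/hr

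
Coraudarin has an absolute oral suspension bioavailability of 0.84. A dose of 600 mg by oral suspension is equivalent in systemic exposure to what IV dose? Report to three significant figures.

D_iv = 504 mg

Systemic exposure from an extravascular dose = F × D_ev, so the equivalent IV dose is F × D_ev.
D_iv = F × D_ev = 0.84 × 600 = 504 mg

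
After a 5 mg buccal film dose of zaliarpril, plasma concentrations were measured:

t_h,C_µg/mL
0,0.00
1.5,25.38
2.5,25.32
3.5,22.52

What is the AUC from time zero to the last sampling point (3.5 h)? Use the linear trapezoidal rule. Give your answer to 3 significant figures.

AUC = 68.3 µg/mL·h

Trapezoidal AUC_0→3.5:
  [0→1.5]: (0.00+25.38)/2 × 1.5 = 19.035
  [1.5→2.5]: (25.38+25.32)/2 × 1 = 25.35
  [2.5→3.5]: (25.32+22.52)/2 × 1 = 23.92
  Sum = 68.305 µg/mL·h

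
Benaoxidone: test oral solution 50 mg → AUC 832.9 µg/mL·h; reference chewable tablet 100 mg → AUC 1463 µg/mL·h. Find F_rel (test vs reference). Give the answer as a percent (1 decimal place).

F_rel = 113.9%

F_rel = (AUC_test/D_test) / (AUC_ref/D_ref)
      = (832.9/50) / (1463/100)
      = 16.658 / 14.63 = 1.1386 = 113.86%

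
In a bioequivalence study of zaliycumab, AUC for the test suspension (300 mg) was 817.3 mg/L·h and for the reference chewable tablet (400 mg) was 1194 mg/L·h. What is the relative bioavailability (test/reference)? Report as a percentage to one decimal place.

F_rel = (AUC_test/D_test) / (AUC_ref/D_ref)
      = (817.3/300) / (1194/400)
      = 2.72433 / 2.985 = 0.9127 = 91.27%

F_rel = 91.3%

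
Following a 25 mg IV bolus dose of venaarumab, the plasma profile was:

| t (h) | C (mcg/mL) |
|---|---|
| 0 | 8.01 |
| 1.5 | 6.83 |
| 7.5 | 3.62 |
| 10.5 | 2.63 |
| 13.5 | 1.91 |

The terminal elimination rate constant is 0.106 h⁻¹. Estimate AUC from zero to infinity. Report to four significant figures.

Trapezoidal AUC_0→13.5:
  [0→1.5]: (8.01+6.83)/2 × 1.5 = 11.13
  [1.5→7.5]: (6.83+3.62)/2 × 6 = 31.35
  [7.5→10.5]: (3.62+2.63)/2 × 3 = 9.375
  [10.5→13.5]: (2.63+1.91)/2 × 3 = 6.81
  Sum = 58.665 mcg/mL·h
Extrapolated tail: C_last / k_e = 1.91 / 0.106 = 18.019
AUC_0→∞ = 58.665 + 18.019 = 76.684 mcg/mL·h

AUC = 76.68 mcg/mL·h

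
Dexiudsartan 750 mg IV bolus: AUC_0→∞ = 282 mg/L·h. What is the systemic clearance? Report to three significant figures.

CL = Dose_iv / AUC_0→∞
   = 750 / 282 = 2.65957 L/h

CL = 2.66 L/h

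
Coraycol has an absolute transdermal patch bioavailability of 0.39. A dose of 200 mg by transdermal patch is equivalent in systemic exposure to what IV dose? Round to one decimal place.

D_iv = 78.0 mg

Systemic exposure from an extravascular dose = F × D_ev, so the equivalent IV dose is F × D_ev.
D_iv = F × D_ev = 0.39 × 200 = 78 mg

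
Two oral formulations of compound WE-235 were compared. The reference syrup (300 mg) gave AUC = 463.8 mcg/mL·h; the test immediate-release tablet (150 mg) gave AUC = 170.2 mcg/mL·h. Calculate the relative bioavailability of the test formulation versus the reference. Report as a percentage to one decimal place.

F_rel = 73.4%

F_rel = (AUC_test/D_test) / (AUC_ref/D_ref)
      = (170.2/150) / (463.8/300)
      = 1.13467 / 1.546 = 0.7339 = 73.39%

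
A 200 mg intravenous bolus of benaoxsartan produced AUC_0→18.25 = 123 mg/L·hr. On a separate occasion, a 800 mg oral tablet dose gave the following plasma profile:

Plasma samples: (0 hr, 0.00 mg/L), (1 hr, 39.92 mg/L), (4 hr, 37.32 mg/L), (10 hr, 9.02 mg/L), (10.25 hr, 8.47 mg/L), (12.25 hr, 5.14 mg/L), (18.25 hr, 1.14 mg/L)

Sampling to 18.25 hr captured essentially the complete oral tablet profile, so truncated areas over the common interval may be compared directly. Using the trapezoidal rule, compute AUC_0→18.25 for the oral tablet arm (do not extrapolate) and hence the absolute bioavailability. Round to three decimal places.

F = 0.629

Trapezoidal AUC_0→18.25 (oral tablet):
  [0→1]: (0.00+39.92)/2 × 1 = 19.96
  [1→4]: (39.92+37.32)/2 × 3 = 115.86
  [4→10]: (37.32+9.02)/2 × 6 = 139.02
  [10→10.25]: (9.02+8.47)/2 × 0.25 = 2.18625
  [10.25→12.25]: (8.47+5.14)/2 × 2 = 13.61
  [12.25→18.25]: (5.14+1.14)/2 × 6 = 18.84
  Sum = 309.47625 mg/L·hr
F = (AUC_ev/D_ev)/(AUC_iv/D_iv) = (309.47625/800)/(123/200) = 0.386845/0.615 = 0.6290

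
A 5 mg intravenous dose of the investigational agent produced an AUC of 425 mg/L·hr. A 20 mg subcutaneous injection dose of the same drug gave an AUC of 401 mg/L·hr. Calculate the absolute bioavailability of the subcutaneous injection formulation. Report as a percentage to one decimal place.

F = 23.6%

F = (AUC_ev / D_ev) / (AUC_iv / D_iv)
  = (401/20) / (425/5)
  = 20.05 / 85 = 0.2359
  = 23.59%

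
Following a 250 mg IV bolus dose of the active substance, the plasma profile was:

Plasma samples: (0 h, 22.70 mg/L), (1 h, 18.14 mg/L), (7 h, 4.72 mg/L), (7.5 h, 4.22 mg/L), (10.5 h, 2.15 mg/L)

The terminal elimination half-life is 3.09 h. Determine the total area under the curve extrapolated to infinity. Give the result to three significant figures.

Trapezoidal AUC_0→10.5:
  [0→1]: (22.70+18.14)/2 × 1 = 20.42
  [1→7]: (18.14+4.72)/2 × 6 = 68.58
  [7→7.5]: (4.72+4.22)/2 × 0.5 = 2.235
  [7.5→10.5]: (4.22+2.15)/2 × 3 = 9.555
  Sum = 100.79 mg/L·h
k_e = ln2 / t½ = 0.693147 / 3.09 = 0.2243 h^-1
Extrapolated tail: C_last / k_e = 2.15 / 0.2243 = 9.585
AUC_0→∞ = 100.79 + 9.585 = 110.375 mg/L·h

AUC = 110 mg/L·h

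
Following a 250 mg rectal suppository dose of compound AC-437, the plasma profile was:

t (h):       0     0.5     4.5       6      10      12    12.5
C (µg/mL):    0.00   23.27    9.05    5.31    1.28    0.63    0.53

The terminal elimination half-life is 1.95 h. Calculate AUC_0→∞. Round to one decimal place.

AUC = 98.1 µg/mL·h

Trapezoidal AUC_0→12.5:
  [0→0.5]: (0.00+23.27)/2 × 0.5 = 5.8175
  [0.5→4.5]: (23.27+9.05)/2 × 4 = 64.64
  [4.5→6]: (9.05+5.31)/2 × 1.5 = 10.77
  [6→10]: (5.31+1.28)/2 × 4 = 13.18
  [10→12]: (1.28+0.63)/2 × 2 = 1.91
  [12→12.5]: (0.63+0.53)/2 × 0.5 = 0.29
  Sum = 96.6075 µg/mL·h
k_e = ln2 / t½ = 0.693147 / 1.95 = 0.3555 h^-1
Extrapolated tail: C_last / k_e = 0.53 / 0.3555 = 1.491
AUC_0→∞ = 96.6075 + 1.491 = 98.0985 µg/mL·h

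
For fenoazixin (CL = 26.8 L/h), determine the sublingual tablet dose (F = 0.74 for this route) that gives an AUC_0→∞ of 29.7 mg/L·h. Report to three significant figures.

Dose = 1080 mg

Dose = CL × AUC_0→∞ / F
     = 26.8 × 29.7 / 0.74 = 1075.62 mg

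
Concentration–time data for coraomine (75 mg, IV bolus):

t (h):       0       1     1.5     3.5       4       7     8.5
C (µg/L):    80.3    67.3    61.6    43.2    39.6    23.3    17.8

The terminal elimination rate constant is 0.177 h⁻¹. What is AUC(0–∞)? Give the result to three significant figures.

Trapezoidal AUC_0→8.5:
  [0→1]: (80.3+67.3)/2 × 1 = 73.8
  [1→1.5]: (67.3+61.6)/2 × 0.5 = 32.225
  [1.5→3.5]: (61.6+43.2)/2 × 2 = 104.8
  [3.5→4]: (43.2+39.6)/2 × 0.5 = 20.7
  [4→7]: (39.6+23.3)/2 × 3 = 94.35
  [7→8.5]: (23.3+17.8)/2 × 1.5 = 30.825
  Sum = 356.7 µg/L·h
Extrapolated tail: C_last / k_e = 17.8 / 0.177 = 100.565
AUC_0→∞ = 356.7 + 100.565 = 457.265 µg/L·h

AUC = 457 µg/L·h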